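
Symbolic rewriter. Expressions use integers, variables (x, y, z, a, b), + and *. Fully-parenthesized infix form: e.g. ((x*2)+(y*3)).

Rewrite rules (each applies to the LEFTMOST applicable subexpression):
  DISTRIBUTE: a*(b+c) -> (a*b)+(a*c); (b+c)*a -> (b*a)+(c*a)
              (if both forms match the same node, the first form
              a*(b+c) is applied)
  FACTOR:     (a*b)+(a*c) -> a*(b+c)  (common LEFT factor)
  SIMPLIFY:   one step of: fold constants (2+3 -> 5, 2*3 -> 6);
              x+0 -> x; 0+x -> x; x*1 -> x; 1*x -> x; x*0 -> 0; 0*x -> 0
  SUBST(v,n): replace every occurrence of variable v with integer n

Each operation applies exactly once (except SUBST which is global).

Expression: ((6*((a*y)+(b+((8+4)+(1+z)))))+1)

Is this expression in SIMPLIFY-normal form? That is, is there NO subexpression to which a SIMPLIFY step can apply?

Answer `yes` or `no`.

Expression: ((6*((a*y)+(b+((8+4)+(1+z)))))+1)
Scanning for simplifiable subexpressions (pre-order)...
  at root: ((6*((a*y)+(b+((8+4)+(1+z)))))+1) (not simplifiable)
  at L: (6*((a*y)+(b+((8+4)+(1+z))))) (not simplifiable)
  at LR: ((a*y)+(b+((8+4)+(1+z)))) (not simplifiable)
  at LRL: (a*y) (not simplifiable)
  at LRR: (b+((8+4)+(1+z))) (not simplifiable)
  at LRRR: ((8+4)+(1+z)) (not simplifiable)
  at LRRRL: (8+4) (SIMPLIFIABLE)
  at LRRRR: (1+z) (not simplifiable)
Found simplifiable subexpr at path LRRRL: (8+4)
One SIMPLIFY step would give: ((6*((a*y)+(b+(12+(1+z)))))+1)
-> NOT in normal form.

Answer: no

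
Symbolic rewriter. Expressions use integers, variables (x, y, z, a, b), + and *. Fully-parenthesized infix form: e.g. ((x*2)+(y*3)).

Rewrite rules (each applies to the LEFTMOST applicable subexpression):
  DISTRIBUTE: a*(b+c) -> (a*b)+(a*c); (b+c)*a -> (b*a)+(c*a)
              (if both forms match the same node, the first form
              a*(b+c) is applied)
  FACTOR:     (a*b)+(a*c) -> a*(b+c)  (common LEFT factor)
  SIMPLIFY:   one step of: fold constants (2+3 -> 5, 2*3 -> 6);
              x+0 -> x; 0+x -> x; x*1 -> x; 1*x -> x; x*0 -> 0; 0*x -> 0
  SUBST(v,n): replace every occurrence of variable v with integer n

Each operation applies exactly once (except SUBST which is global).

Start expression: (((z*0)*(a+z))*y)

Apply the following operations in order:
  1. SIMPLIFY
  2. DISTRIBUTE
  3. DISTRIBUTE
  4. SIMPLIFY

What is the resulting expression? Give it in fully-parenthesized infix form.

Answer: ((0*y)+((0*z)*y))

Derivation:
Start: (((z*0)*(a+z))*y)
Apply SIMPLIFY at LL (target: (z*0)): (((z*0)*(a+z))*y) -> ((0*(a+z))*y)
Apply DISTRIBUTE at L (target: (0*(a+z))): ((0*(a+z))*y) -> (((0*a)+(0*z))*y)
Apply DISTRIBUTE at root (target: (((0*a)+(0*z))*y)): (((0*a)+(0*z))*y) -> (((0*a)*y)+((0*z)*y))
Apply SIMPLIFY at LL (target: (0*a)): (((0*a)*y)+((0*z)*y)) -> ((0*y)+((0*z)*y))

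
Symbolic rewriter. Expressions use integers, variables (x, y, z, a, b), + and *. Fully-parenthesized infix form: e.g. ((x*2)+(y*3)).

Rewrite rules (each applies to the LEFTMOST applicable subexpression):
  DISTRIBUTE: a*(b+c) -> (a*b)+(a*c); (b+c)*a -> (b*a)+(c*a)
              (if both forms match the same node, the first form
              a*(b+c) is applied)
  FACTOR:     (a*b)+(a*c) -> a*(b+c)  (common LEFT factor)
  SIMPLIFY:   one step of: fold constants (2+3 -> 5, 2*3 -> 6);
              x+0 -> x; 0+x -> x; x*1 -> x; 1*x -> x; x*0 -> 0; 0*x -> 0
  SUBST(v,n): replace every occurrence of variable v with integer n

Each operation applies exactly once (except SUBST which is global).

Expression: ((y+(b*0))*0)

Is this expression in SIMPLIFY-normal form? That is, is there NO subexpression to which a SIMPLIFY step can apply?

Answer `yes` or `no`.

Answer: no

Derivation:
Expression: ((y+(b*0))*0)
Scanning for simplifiable subexpressions (pre-order)...
  at root: ((y+(b*0))*0) (SIMPLIFIABLE)
  at L: (y+(b*0)) (not simplifiable)
  at LR: (b*0) (SIMPLIFIABLE)
Found simplifiable subexpr at path root: ((y+(b*0))*0)
One SIMPLIFY step would give: 0
-> NOT in normal form.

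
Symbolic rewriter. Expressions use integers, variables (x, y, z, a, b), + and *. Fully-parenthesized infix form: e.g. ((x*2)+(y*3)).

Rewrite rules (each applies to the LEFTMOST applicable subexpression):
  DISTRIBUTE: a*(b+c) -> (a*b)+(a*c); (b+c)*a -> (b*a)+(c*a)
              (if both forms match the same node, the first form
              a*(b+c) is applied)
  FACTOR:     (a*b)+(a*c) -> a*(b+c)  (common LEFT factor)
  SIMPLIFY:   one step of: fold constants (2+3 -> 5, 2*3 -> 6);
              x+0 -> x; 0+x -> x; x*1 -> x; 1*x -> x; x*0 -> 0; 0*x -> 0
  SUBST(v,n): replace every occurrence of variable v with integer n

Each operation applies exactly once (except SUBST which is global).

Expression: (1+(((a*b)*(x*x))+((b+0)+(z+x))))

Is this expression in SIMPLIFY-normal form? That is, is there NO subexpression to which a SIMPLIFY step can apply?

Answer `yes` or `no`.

Expression: (1+(((a*b)*(x*x))+((b+0)+(z+x))))
Scanning for simplifiable subexpressions (pre-order)...
  at root: (1+(((a*b)*(x*x))+((b+0)+(z+x)))) (not simplifiable)
  at R: (((a*b)*(x*x))+((b+0)+(z+x))) (not simplifiable)
  at RL: ((a*b)*(x*x)) (not simplifiable)
  at RLL: (a*b) (not simplifiable)
  at RLR: (x*x) (not simplifiable)
  at RR: ((b+0)+(z+x)) (not simplifiable)
  at RRL: (b+0) (SIMPLIFIABLE)
  at RRR: (z+x) (not simplifiable)
Found simplifiable subexpr at path RRL: (b+0)
One SIMPLIFY step would give: (1+(((a*b)*(x*x))+(b+(z+x))))
-> NOT in normal form.

Answer: no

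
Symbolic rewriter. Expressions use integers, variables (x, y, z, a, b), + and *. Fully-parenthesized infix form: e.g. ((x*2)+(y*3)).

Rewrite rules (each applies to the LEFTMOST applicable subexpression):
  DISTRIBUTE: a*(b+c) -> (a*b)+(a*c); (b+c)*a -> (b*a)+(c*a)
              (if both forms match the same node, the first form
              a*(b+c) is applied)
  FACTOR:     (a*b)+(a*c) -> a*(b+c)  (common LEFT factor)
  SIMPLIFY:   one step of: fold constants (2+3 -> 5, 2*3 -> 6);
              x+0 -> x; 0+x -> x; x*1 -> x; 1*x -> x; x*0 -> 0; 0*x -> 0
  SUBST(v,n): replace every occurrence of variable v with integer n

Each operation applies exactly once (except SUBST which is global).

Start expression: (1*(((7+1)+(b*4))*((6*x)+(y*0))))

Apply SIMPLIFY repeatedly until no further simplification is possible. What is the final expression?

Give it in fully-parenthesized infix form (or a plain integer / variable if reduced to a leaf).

Answer: ((8+(b*4))*(6*x))

Derivation:
Start: (1*(((7+1)+(b*4))*((6*x)+(y*0))))
Step 1: at root: (1*(((7+1)+(b*4))*((6*x)+(y*0)))) -> (((7+1)+(b*4))*((6*x)+(y*0))); overall: (1*(((7+1)+(b*4))*((6*x)+(y*0)))) -> (((7+1)+(b*4))*((6*x)+(y*0)))
Step 2: at LL: (7+1) -> 8; overall: (((7+1)+(b*4))*((6*x)+(y*0))) -> ((8+(b*4))*((6*x)+(y*0)))
Step 3: at RR: (y*0) -> 0; overall: ((8+(b*4))*((6*x)+(y*0))) -> ((8+(b*4))*((6*x)+0))
Step 4: at R: ((6*x)+0) -> (6*x); overall: ((8+(b*4))*((6*x)+0)) -> ((8+(b*4))*(6*x))
Fixed point: ((8+(b*4))*(6*x))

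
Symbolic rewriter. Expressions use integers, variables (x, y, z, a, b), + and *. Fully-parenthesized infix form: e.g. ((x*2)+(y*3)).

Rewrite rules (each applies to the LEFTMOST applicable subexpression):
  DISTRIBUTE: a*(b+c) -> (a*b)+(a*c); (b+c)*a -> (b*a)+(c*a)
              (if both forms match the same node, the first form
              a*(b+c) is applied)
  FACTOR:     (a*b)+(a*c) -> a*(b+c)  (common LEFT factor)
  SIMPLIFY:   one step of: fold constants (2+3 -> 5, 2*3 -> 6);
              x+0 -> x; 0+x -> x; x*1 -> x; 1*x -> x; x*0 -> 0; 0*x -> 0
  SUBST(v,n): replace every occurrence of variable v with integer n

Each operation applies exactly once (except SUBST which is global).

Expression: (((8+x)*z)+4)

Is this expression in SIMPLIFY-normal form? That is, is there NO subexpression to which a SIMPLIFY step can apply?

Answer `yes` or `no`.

Expression: (((8+x)*z)+4)
Scanning for simplifiable subexpressions (pre-order)...
  at root: (((8+x)*z)+4) (not simplifiable)
  at L: ((8+x)*z) (not simplifiable)
  at LL: (8+x) (not simplifiable)
Result: no simplifiable subexpression found -> normal form.

Answer: yes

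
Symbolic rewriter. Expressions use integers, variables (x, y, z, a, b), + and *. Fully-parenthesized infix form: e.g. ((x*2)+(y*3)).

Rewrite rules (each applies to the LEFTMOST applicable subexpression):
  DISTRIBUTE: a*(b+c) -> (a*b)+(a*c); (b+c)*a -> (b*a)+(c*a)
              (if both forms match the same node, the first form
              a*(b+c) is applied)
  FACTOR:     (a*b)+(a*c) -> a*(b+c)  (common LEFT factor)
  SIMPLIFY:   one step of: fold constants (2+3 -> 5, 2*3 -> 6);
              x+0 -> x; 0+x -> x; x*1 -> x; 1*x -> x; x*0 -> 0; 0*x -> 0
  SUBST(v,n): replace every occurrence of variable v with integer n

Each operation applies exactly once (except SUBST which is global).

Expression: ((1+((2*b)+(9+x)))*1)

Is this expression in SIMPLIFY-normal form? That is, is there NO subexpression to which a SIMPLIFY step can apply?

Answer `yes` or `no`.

Answer: no

Derivation:
Expression: ((1+((2*b)+(9+x)))*1)
Scanning for simplifiable subexpressions (pre-order)...
  at root: ((1+((2*b)+(9+x)))*1) (SIMPLIFIABLE)
  at L: (1+((2*b)+(9+x))) (not simplifiable)
  at LR: ((2*b)+(9+x)) (not simplifiable)
  at LRL: (2*b) (not simplifiable)
  at LRR: (9+x) (not simplifiable)
Found simplifiable subexpr at path root: ((1+((2*b)+(9+x)))*1)
One SIMPLIFY step would give: (1+((2*b)+(9+x)))
-> NOT in normal form.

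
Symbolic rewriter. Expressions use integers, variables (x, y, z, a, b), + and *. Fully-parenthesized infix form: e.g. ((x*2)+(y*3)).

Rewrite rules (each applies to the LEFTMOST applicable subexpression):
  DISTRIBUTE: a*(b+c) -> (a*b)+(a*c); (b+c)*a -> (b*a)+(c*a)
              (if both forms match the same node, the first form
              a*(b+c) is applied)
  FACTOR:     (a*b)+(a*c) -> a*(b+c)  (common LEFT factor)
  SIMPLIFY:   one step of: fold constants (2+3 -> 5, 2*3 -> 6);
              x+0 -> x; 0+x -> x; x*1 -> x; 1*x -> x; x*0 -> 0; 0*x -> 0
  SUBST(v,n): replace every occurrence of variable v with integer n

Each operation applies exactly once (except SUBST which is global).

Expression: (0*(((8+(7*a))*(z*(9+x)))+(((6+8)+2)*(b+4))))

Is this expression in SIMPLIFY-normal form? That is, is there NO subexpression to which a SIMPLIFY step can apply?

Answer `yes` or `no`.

Answer: no

Derivation:
Expression: (0*(((8+(7*a))*(z*(9+x)))+(((6+8)+2)*(b+4))))
Scanning for simplifiable subexpressions (pre-order)...
  at root: (0*(((8+(7*a))*(z*(9+x)))+(((6+8)+2)*(b+4)))) (SIMPLIFIABLE)
  at R: (((8+(7*a))*(z*(9+x)))+(((6+8)+2)*(b+4))) (not simplifiable)
  at RL: ((8+(7*a))*(z*(9+x))) (not simplifiable)
  at RLL: (8+(7*a)) (not simplifiable)
  at RLLR: (7*a) (not simplifiable)
  at RLR: (z*(9+x)) (not simplifiable)
  at RLRR: (9+x) (not simplifiable)
  at RR: (((6+8)+2)*(b+4)) (not simplifiable)
  at RRL: ((6+8)+2) (not simplifiable)
  at RRLL: (6+8) (SIMPLIFIABLE)
  at RRR: (b+4) (not simplifiable)
Found simplifiable subexpr at path root: (0*(((8+(7*a))*(z*(9+x)))+(((6+8)+2)*(b+4))))
One SIMPLIFY step would give: 0
-> NOT in normal form.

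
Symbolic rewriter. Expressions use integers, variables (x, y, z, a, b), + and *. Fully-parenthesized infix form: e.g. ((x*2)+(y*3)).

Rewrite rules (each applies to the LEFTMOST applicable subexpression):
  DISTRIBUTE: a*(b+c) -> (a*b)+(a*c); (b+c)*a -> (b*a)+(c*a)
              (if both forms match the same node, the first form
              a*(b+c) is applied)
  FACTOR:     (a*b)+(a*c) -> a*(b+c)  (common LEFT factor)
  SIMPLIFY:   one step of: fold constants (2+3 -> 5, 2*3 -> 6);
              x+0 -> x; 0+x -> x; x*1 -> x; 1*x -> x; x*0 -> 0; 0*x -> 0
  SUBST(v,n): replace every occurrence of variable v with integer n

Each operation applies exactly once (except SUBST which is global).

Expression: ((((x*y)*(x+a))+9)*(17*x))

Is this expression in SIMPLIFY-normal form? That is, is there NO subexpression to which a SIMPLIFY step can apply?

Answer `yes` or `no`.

Expression: ((((x*y)*(x+a))+9)*(17*x))
Scanning for simplifiable subexpressions (pre-order)...
  at root: ((((x*y)*(x+a))+9)*(17*x)) (not simplifiable)
  at L: (((x*y)*(x+a))+9) (not simplifiable)
  at LL: ((x*y)*(x+a)) (not simplifiable)
  at LLL: (x*y) (not simplifiable)
  at LLR: (x+a) (not simplifiable)
  at R: (17*x) (not simplifiable)
Result: no simplifiable subexpression found -> normal form.

Answer: yes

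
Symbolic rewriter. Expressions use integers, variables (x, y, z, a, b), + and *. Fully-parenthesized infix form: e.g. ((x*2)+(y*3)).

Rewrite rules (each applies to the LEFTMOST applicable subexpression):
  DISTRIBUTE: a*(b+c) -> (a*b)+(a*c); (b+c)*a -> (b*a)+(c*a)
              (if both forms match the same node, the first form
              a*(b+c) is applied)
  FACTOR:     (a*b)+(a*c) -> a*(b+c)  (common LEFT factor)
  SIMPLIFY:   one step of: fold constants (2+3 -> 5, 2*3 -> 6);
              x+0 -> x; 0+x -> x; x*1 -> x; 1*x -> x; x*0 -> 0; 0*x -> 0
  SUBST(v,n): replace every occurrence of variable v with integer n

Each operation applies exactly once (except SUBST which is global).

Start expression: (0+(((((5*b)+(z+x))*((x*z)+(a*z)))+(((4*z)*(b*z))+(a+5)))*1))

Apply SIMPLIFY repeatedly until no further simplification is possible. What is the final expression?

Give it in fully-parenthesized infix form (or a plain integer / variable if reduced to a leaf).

Answer: ((((5*b)+(z+x))*((x*z)+(a*z)))+(((4*z)*(b*z))+(a+5)))

Derivation:
Start: (0+(((((5*b)+(z+x))*((x*z)+(a*z)))+(((4*z)*(b*z))+(a+5)))*1))
Step 1: at root: (0+(((((5*b)+(z+x))*((x*z)+(a*z)))+(((4*z)*(b*z))+(a+5)))*1)) -> (((((5*b)+(z+x))*((x*z)+(a*z)))+(((4*z)*(b*z))+(a+5)))*1); overall: (0+(((((5*b)+(z+x))*((x*z)+(a*z)))+(((4*z)*(b*z))+(a+5)))*1)) -> (((((5*b)+(z+x))*((x*z)+(a*z)))+(((4*z)*(b*z))+(a+5)))*1)
Step 2: at root: (((((5*b)+(z+x))*((x*z)+(a*z)))+(((4*z)*(b*z))+(a+5)))*1) -> ((((5*b)+(z+x))*((x*z)+(a*z)))+(((4*z)*(b*z))+(a+5))); overall: (((((5*b)+(z+x))*((x*z)+(a*z)))+(((4*z)*(b*z))+(a+5)))*1) -> ((((5*b)+(z+x))*((x*z)+(a*z)))+(((4*z)*(b*z))+(a+5)))
Fixed point: ((((5*b)+(z+x))*((x*z)+(a*z)))+(((4*z)*(b*z))+(a+5)))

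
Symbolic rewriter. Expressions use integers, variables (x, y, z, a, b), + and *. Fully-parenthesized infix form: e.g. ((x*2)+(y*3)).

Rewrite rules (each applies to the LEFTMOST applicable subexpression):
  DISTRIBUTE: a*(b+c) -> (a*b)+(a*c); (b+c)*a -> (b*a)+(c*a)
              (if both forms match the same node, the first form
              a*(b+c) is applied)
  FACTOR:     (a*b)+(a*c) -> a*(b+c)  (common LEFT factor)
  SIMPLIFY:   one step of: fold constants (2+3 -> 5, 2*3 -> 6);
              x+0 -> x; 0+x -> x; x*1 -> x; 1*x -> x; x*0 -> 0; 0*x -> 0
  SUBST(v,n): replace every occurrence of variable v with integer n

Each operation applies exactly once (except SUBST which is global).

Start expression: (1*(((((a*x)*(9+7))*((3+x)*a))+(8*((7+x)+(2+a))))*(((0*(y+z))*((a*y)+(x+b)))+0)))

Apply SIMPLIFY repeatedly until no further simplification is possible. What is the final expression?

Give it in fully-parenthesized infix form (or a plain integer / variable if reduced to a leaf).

Start: (1*(((((a*x)*(9+7))*((3+x)*a))+(8*((7+x)+(2+a))))*(((0*(y+z))*((a*y)+(x+b)))+0)))
Step 1: at root: (1*(((((a*x)*(9+7))*((3+x)*a))+(8*((7+x)+(2+a))))*(((0*(y+z))*((a*y)+(x+b)))+0))) -> (((((a*x)*(9+7))*((3+x)*a))+(8*((7+x)+(2+a))))*(((0*(y+z))*((a*y)+(x+b)))+0)); overall: (1*(((((a*x)*(9+7))*((3+x)*a))+(8*((7+x)+(2+a))))*(((0*(y+z))*((a*y)+(x+b)))+0))) -> (((((a*x)*(9+7))*((3+x)*a))+(8*((7+x)+(2+a))))*(((0*(y+z))*((a*y)+(x+b)))+0))
Step 2: at LLLR: (9+7) -> 16; overall: (((((a*x)*(9+7))*((3+x)*a))+(8*((7+x)+(2+a))))*(((0*(y+z))*((a*y)+(x+b)))+0)) -> (((((a*x)*16)*((3+x)*a))+(8*((7+x)+(2+a))))*(((0*(y+z))*((a*y)+(x+b)))+0))
Step 3: at R: (((0*(y+z))*((a*y)+(x+b)))+0) -> ((0*(y+z))*((a*y)+(x+b))); overall: (((((a*x)*16)*((3+x)*a))+(8*((7+x)+(2+a))))*(((0*(y+z))*((a*y)+(x+b)))+0)) -> (((((a*x)*16)*((3+x)*a))+(8*((7+x)+(2+a))))*((0*(y+z))*((a*y)+(x+b))))
Step 4: at RL: (0*(y+z)) -> 0; overall: (((((a*x)*16)*((3+x)*a))+(8*((7+x)+(2+a))))*((0*(y+z))*((a*y)+(x+b)))) -> (((((a*x)*16)*((3+x)*a))+(8*((7+x)+(2+a))))*(0*((a*y)+(x+b))))
Step 5: at R: (0*((a*y)+(x+b))) -> 0; overall: (((((a*x)*16)*((3+x)*a))+(8*((7+x)+(2+a))))*(0*((a*y)+(x+b)))) -> (((((a*x)*16)*((3+x)*a))+(8*((7+x)+(2+a))))*0)
Step 6: at root: (((((a*x)*16)*((3+x)*a))+(8*((7+x)+(2+a))))*0) -> 0; overall: (((((a*x)*16)*((3+x)*a))+(8*((7+x)+(2+a))))*0) -> 0
Fixed point: 0

Answer: 0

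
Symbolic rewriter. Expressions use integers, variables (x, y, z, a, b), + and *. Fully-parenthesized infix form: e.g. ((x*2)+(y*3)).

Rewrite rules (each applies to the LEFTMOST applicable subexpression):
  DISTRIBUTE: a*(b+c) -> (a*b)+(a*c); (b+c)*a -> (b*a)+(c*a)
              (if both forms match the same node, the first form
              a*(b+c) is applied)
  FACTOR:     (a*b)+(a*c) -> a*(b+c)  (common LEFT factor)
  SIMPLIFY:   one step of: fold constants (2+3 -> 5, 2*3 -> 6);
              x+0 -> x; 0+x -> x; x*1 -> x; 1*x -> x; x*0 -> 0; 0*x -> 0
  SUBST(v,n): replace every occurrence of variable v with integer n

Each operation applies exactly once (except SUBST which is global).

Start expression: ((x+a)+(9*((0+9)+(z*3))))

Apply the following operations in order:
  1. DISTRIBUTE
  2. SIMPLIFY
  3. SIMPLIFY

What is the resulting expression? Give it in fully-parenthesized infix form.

Answer: ((x+a)+(81+(9*(z*3))))

Derivation:
Start: ((x+a)+(9*((0+9)+(z*3))))
Apply DISTRIBUTE at R (target: (9*((0+9)+(z*3)))): ((x+a)+(9*((0+9)+(z*3)))) -> ((x+a)+((9*(0+9))+(9*(z*3))))
Apply SIMPLIFY at RLR (target: (0+9)): ((x+a)+((9*(0+9))+(9*(z*3)))) -> ((x+a)+((9*9)+(9*(z*3))))
Apply SIMPLIFY at RL (target: (9*9)): ((x+a)+((9*9)+(9*(z*3)))) -> ((x+a)+(81+(9*(z*3))))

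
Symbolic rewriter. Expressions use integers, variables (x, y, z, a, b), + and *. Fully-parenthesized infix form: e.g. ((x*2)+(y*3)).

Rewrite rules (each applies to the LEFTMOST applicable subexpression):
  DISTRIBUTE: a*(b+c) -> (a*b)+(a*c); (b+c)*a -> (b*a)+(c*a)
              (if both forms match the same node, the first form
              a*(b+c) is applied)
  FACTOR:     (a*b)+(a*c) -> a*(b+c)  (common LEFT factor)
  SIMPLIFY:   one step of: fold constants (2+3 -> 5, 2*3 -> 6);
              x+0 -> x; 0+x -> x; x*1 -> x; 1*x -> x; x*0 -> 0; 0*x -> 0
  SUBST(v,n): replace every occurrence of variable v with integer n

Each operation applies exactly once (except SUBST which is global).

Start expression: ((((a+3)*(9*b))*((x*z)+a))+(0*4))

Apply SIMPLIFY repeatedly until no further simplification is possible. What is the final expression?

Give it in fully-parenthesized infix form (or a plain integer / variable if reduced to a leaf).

Answer: (((a+3)*(9*b))*((x*z)+a))

Derivation:
Start: ((((a+3)*(9*b))*((x*z)+a))+(0*4))
Step 1: at R: (0*4) -> 0; overall: ((((a+3)*(9*b))*((x*z)+a))+(0*4)) -> ((((a+3)*(9*b))*((x*z)+a))+0)
Step 2: at root: ((((a+3)*(9*b))*((x*z)+a))+0) -> (((a+3)*(9*b))*((x*z)+a)); overall: ((((a+3)*(9*b))*((x*z)+a))+0) -> (((a+3)*(9*b))*((x*z)+a))
Fixed point: (((a+3)*(9*b))*((x*z)+a))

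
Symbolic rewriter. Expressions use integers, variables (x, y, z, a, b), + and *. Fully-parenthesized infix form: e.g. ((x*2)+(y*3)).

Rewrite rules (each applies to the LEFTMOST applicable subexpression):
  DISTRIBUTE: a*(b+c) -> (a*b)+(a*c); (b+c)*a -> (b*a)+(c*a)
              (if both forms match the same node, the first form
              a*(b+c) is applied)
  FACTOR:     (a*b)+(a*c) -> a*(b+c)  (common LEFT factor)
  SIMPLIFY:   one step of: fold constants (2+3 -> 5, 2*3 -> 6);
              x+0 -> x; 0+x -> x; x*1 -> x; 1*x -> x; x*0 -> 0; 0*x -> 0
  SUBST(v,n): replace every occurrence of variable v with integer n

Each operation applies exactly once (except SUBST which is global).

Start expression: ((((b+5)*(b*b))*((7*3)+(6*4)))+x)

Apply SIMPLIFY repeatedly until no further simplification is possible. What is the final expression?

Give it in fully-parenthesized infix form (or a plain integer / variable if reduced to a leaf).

Start: ((((b+5)*(b*b))*((7*3)+(6*4)))+x)
Step 1: at LRL: (7*3) -> 21; overall: ((((b+5)*(b*b))*((7*3)+(6*4)))+x) -> ((((b+5)*(b*b))*(21+(6*4)))+x)
Step 2: at LRR: (6*4) -> 24; overall: ((((b+5)*(b*b))*(21+(6*4)))+x) -> ((((b+5)*(b*b))*(21+24))+x)
Step 3: at LR: (21+24) -> 45; overall: ((((b+5)*(b*b))*(21+24))+x) -> ((((b+5)*(b*b))*45)+x)
Fixed point: ((((b+5)*(b*b))*45)+x)

Answer: ((((b+5)*(b*b))*45)+x)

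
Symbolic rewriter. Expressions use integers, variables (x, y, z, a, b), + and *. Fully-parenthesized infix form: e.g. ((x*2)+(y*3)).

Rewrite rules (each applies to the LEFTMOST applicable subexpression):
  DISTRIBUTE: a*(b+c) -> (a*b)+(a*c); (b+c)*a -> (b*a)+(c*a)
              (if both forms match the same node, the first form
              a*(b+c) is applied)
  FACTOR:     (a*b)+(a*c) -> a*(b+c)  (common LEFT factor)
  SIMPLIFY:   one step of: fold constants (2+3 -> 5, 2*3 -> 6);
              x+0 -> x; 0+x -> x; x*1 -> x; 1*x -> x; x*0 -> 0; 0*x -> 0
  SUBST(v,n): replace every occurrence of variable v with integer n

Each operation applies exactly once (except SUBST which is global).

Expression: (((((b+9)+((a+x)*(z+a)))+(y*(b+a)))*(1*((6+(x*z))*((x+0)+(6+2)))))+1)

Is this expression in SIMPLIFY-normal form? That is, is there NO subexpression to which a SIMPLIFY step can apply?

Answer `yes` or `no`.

Answer: no

Derivation:
Expression: (((((b+9)+((a+x)*(z+a)))+(y*(b+a)))*(1*((6+(x*z))*((x+0)+(6+2)))))+1)
Scanning for simplifiable subexpressions (pre-order)...
  at root: (((((b+9)+((a+x)*(z+a)))+(y*(b+a)))*(1*((6+(x*z))*((x+0)+(6+2)))))+1) (not simplifiable)
  at L: ((((b+9)+((a+x)*(z+a)))+(y*(b+a)))*(1*((6+(x*z))*((x+0)+(6+2))))) (not simplifiable)
  at LL: (((b+9)+((a+x)*(z+a)))+(y*(b+a))) (not simplifiable)
  at LLL: ((b+9)+((a+x)*(z+a))) (not simplifiable)
  at LLLL: (b+9) (not simplifiable)
  at LLLR: ((a+x)*(z+a)) (not simplifiable)
  at LLLRL: (a+x) (not simplifiable)
  at LLLRR: (z+a) (not simplifiable)
  at LLR: (y*(b+a)) (not simplifiable)
  at LLRR: (b+a) (not simplifiable)
  at LR: (1*((6+(x*z))*((x+0)+(6+2)))) (SIMPLIFIABLE)
  at LRR: ((6+(x*z))*((x+0)+(6+2))) (not simplifiable)
  at LRRL: (6+(x*z)) (not simplifiable)
  at LRRLR: (x*z) (not simplifiable)
  at LRRR: ((x+0)+(6+2)) (not simplifiable)
  at LRRRL: (x+0) (SIMPLIFIABLE)
  at LRRRR: (6+2) (SIMPLIFIABLE)
Found simplifiable subexpr at path LR: (1*((6+(x*z))*((x+0)+(6+2))))
One SIMPLIFY step would give: (((((b+9)+((a+x)*(z+a)))+(y*(b+a)))*((6+(x*z))*((x+0)+(6+2))))+1)
-> NOT in normal form.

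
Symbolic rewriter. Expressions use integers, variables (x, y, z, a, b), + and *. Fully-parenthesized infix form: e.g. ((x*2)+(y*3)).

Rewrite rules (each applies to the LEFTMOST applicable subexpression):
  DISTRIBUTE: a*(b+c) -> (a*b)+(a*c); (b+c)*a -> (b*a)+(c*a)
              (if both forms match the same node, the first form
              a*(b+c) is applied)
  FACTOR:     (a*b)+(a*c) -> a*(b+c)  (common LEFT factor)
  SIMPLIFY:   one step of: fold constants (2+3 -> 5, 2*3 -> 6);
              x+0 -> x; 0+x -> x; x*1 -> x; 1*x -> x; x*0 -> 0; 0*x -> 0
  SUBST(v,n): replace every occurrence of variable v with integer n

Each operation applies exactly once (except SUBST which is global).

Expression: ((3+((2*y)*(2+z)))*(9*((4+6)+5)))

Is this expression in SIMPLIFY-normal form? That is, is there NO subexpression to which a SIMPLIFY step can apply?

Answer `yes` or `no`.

Answer: no

Derivation:
Expression: ((3+((2*y)*(2+z)))*(9*((4+6)+5)))
Scanning for simplifiable subexpressions (pre-order)...
  at root: ((3+((2*y)*(2+z)))*(9*((4+6)+5))) (not simplifiable)
  at L: (3+((2*y)*(2+z))) (not simplifiable)
  at LR: ((2*y)*(2+z)) (not simplifiable)
  at LRL: (2*y) (not simplifiable)
  at LRR: (2+z) (not simplifiable)
  at R: (9*((4+6)+5)) (not simplifiable)
  at RR: ((4+6)+5) (not simplifiable)
  at RRL: (4+6) (SIMPLIFIABLE)
Found simplifiable subexpr at path RRL: (4+6)
One SIMPLIFY step would give: ((3+((2*y)*(2+z)))*(9*(10+5)))
-> NOT in normal form.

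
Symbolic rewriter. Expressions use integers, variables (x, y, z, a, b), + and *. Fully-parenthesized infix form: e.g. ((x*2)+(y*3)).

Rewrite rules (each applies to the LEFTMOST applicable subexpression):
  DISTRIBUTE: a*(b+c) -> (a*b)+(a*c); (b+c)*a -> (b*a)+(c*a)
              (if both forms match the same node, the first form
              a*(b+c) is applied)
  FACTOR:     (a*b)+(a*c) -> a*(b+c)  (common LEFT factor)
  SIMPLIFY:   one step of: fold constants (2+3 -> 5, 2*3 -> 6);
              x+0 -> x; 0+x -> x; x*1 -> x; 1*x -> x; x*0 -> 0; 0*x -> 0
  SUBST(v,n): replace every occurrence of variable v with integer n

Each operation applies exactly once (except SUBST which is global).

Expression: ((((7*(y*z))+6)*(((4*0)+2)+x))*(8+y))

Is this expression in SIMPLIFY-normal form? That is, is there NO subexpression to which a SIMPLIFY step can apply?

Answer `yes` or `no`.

Answer: no

Derivation:
Expression: ((((7*(y*z))+6)*(((4*0)+2)+x))*(8+y))
Scanning for simplifiable subexpressions (pre-order)...
  at root: ((((7*(y*z))+6)*(((4*0)+2)+x))*(8+y)) (not simplifiable)
  at L: (((7*(y*z))+6)*(((4*0)+2)+x)) (not simplifiable)
  at LL: ((7*(y*z))+6) (not simplifiable)
  at LLL: (7*(y*z)) (not simplifiable)
  at LLLR: (y*z) (not simplifiable)
  at LR: (((4*0)+2)+x) (not simplifiable)
  at LRL: ((4*0)+2) (not simplifiable)
  at LRLL: (4*0) (SIMPLIFIABLE)
  at R: (8+y) (not simplifiable)
Found simplifiable subexpr at path LRLL: (4*0)
One SIMPLIFY step would give: ((((7*(y*z))+6)*((0+2)+x))*(8+y))
-> NOT in normal form.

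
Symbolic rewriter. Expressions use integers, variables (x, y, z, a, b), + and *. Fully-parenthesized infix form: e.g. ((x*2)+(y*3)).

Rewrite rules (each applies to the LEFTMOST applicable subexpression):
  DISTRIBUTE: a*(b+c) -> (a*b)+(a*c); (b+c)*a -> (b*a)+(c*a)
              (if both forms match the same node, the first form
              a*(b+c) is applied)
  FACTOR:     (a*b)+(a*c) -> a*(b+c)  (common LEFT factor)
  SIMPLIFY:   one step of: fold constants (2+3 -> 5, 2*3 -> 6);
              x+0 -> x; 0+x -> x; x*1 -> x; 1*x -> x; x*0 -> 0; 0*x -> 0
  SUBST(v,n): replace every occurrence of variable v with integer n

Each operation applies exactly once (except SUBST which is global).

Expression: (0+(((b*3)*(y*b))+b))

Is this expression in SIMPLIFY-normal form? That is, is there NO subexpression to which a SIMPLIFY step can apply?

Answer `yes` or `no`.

Expression: (0+(((b*3)*(y*b))+b))
Scanning for simplifiable subexpressions (pre-order)...
  at root: (0+(((b*3)*(y*b))+b)) (SIMPLIFIABLE)
  at R: (((b*3)*(y*b))+b) (not simplifiable)
  at RL: ((b*3)*(y*b)) (not simplifiable)
  at RLL: (b*3) (not simplifiable)
  at RLR: (y*b) (not simplifiable)
Found simplifiable subexpr at path root: (0+(((b*3)*(y*b))+b))
One SIMPLIFY step would give: (((b*3)*(y*b))+b)
-> NOT in normal form.

Answer: no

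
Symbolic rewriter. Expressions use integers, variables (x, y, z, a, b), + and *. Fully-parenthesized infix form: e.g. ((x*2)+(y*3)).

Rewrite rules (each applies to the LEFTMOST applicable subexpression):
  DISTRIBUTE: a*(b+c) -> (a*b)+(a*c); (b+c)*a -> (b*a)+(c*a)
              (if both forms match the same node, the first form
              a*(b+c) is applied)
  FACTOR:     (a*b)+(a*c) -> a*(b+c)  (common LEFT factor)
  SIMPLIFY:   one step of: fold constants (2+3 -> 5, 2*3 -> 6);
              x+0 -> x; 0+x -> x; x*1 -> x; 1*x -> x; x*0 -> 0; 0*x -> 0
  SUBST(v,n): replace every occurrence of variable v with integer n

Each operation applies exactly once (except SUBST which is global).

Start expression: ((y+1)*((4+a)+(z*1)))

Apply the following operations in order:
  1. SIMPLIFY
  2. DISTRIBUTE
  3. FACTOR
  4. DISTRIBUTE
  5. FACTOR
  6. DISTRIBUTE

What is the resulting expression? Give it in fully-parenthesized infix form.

Start: ((y+1)*((4+a)+(z*1)))
Apply SIMPLIFY at RR (target: (z*1)): ((y+1)*((4+a)+(z*1))) -> ((y+1)*((4+a)+z))
Apply DISTRIBUTE at root (target: ((y+1)*((4+a)+z))): ((y+1)*((4+a)+z)) -> (((y+1)*(4+a))+((y+1)*z))
Apply FACTOR at root (target: (((y+1)*(4+a))+((y+1)*z))): (((y+1)*(4+a))+((y+1)*z)) -> ((y+1)*((4+a)+z))
Apply DISTRIBUTE at root (target: ((y+1)*((4+a)+z))): ((y+1)*((4+a)+z)) -> (((y+1)*(4+a))+((y+1)*z))
Apply FACTOR at root (target: (((y+1)*(4+a))+((y+1)*z))): (((y+1)*(4+a))+((y+1)*z)) -> ((y+1)*((4+a)+z))
Apply DISTRIBUTE at root (target: ((y+1)*((4+a)+z))): ((y+1)*((4+a)+z)) -> (((y+1)*(4+a))+((y+1)*z))

Answer: (((y+1)*(4+a))+((y+1)*z))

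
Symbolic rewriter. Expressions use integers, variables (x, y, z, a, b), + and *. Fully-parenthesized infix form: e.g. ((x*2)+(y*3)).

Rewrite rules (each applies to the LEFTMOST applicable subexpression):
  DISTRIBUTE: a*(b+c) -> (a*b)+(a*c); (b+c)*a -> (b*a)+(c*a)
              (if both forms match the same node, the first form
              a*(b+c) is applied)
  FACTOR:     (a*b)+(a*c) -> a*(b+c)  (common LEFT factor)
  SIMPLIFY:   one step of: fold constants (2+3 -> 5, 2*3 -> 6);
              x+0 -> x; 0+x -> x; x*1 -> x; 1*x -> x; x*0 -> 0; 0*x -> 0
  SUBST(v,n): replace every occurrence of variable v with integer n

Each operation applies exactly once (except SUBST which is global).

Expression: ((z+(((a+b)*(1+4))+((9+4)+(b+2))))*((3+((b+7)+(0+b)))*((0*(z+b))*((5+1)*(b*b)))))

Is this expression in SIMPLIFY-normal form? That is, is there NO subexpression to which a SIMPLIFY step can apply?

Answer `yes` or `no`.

Answer: no

Derivation:
Expression: ((z+(((a+b)*(1+4))+((9+4)+(b+2))))*((3+((b+7)+(0+b)))*((0*(z+b))*((5+1)*(b*b)))))
Scanning for simplifiable subexpressions (pre-order)...
  at root: ((z+(((a+b)*(1+4))+((9+4)+(b+2))))*((3+((b+7)+(0+b)))*((0*(z+b))*((5+1)*(b*b))))) (not simplifiable)
  at L: (z+(((a+b)*(1+4))+((9+4)+(b+2)))) (not simplifiable)
  at LR: (((a+b)*(1+4))+((9+4)+(b+2))) (not simplifiable)
  at LRL: ((a+b)*(1+4)) (not simplifiable)
  at LRLL: (a+b) (not simplifiable)
  at LRLR: (1+4) (SIMPLIFIABLE)
  at LRR: ((9+4)+(b+2)) (not simplifiable)
  at LRRL: (9+4) (SIMPLIFIABLE)
  at LRRR: (b+2) (not simplifiable)
  at R: ((3+((b+7)+(0+b)))*((0*(z+b))*((5+1)*(b*b)))) (not simplifiable)
  at RL: (3+((b+7)+(0+b))) (not simplifiable)
  at RLR: ((b+7)+(0+b)) (not simplifiable)
  at RLRL: (b+7) (not simplifiable)
  at RLRR: (0+b) (SIMPLIFIABLE)
  at RR: ((0*(z+b))*((5+1)*(b*b))) (not simplifiable)
  at RRL: (0*(z+b)) (SIMPLIFIABLE)
  at RRLR: (z+b) (not simplifiable)
  at RRR: ((5+1)*(b*b)) (not simplifiable)
  at RRRL: (5+1) (SIMPLIFIABLE)
  at RRRR: (b*b) (not simplifiable)
Found simplifiable subexpr at path LRLR: (1+4)
One SIMPLIFY step would give: ((z+(((a+b)*5)+((9+4)+(b+2))))*((3+((b+7)+(0+b)))*((0*(z+b))*((5+1)*(b*b)))))
-> NOT in normal form.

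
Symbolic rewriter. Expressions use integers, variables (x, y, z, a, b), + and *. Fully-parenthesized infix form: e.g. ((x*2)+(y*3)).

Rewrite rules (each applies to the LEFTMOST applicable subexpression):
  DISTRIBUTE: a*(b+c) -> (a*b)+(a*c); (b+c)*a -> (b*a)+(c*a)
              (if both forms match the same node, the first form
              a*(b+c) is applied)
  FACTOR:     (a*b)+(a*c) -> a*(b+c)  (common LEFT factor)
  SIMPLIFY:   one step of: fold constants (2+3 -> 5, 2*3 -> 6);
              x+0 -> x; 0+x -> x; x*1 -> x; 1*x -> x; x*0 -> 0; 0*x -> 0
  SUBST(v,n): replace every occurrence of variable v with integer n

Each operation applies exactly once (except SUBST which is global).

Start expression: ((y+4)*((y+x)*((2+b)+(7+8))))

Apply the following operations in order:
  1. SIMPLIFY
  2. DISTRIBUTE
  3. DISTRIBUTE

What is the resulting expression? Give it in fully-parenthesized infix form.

Answer: ((y*(((y+x)*(2+b))+((y+x)*15)))+(4*((y+x)*((2+b)+15))))

Derivation:
Start: ((y+4)*((y+x)*((2+b)+(7+8))))
Apply SIMPLIFY at RRR (target: (7+8)): ((y+4)*((y+x)*((2+b)+(7+8)))) -> ((y+4)*((y+x)*((2+b)+15)))
Apply DISTRIBUTE at root (target: ((y+4)*((y+x)*((2+b)+15)))): ((y+4)*((y+x)*((2+b)+15))) -> ((y*((y+x)*((2+b)+15)))+(4*((y+x)*((2+b)+15))))
Apply DISTRIBUTE at LR (target: ((y+x)*((2+b)+15))): ((y*((y+x)*((2+b)+15)))+(4*((y+x)*((2+b)+15)))) -> ((y*(((y+x)*(2+b))+((y+x)*15)))+(4*((y+x)*((2+b)+15))))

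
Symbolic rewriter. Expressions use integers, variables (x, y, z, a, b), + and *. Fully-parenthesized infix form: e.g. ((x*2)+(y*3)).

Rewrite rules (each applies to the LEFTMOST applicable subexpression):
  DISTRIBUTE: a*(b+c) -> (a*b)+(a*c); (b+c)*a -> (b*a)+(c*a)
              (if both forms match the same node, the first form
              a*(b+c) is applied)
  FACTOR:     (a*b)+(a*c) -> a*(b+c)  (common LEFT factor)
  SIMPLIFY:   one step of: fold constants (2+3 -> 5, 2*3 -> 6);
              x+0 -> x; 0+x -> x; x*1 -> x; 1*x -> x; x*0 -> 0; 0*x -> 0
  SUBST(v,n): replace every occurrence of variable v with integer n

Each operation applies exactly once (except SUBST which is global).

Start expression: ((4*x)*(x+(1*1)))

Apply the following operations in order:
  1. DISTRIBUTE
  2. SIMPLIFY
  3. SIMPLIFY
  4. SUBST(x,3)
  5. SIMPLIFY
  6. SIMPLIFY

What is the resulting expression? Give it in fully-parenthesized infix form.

Start: ((4*x)*(x+(1*1)))
Apply DISTRIBUTE at root (target: ((4*x)*(x+(1*1)))): ((4*x)*(x+(1*1))) -> (((4*x)*x)+((4*x)*(1*1)))
Apply SIMPLIFY at RR (target: (1*1)): (((4*x)*x)+((4*x)*(1*1))) -> (((4*x)*x)+((4*x)*1))
Apply SIMPLIFY at R (target: ((4*x)*1)): (((4*x)*x)+((4*x)*1)) -> (((4*x)*x)+(4*x))
Apply SUBST(x,3): (((4*x)*x)+(4*x)) -> (((4*3)*3)+(4*3))
Apply SIMPLIFY at LL (target: (4*3)): (((4*3)*3)+(4*3)) -> ((12*3)+(4*3))
Apply SIMPLIFY at L (target: (12*3)): ((12*3)+(4*3)) -> (36+(4*3))

Answer: (36+(4*3))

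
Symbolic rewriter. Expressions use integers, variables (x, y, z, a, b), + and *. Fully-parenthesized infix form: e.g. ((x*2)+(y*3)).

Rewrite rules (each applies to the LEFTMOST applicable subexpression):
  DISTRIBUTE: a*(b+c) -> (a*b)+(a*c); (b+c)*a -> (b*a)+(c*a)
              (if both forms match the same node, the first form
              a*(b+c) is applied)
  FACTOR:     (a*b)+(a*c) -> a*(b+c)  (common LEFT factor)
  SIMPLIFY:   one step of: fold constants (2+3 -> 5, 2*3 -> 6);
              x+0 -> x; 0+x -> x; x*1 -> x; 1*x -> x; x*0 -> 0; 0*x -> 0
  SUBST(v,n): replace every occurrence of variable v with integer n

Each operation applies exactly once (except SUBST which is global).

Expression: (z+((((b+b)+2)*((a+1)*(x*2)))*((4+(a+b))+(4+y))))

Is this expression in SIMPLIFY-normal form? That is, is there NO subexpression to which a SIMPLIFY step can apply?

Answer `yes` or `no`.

Expression: (z+((((b+b)+2)*((a+1)*(x*2)))*((4+(a+b))+(4+y))))
Scanning for simplifiable subexpressions (pre-order)...
  at root: (z+((((b+b)+2)*((a+1)*(x*2)))*((4+(a+b))+(4+y)))) (not simplifiable)
  at R: ((((b+b)+2)*((a+1)*(x*2)))*((4+(a+b))+(4+y))) (not simplifiable)
  at RL: (((b+b)+2)*((a+1)*(x*2))) (not simplifiable)
  at RLL: ((b+b)+2) (not simplifiable)
  at RLLL: (b+b) (not simplifiable)
  at RLR: ((a+1)*(x*2)) (not simplifiable)
  at RLRL: (a+1) (not simplifiable)
  at RLRR: (x*2) (not simplifiable)
  at RR: ((4+(a+b))+(4+y)) (not simplifiable)
  at RRL: (4+(a+b)) (not simplifiable)
  at RRLR: (a+b) (not simplifiable)
  at RRR: (4+y) (not simplifiable)
Result: no simplifiable subexpression found -> normal form.

Answer: yes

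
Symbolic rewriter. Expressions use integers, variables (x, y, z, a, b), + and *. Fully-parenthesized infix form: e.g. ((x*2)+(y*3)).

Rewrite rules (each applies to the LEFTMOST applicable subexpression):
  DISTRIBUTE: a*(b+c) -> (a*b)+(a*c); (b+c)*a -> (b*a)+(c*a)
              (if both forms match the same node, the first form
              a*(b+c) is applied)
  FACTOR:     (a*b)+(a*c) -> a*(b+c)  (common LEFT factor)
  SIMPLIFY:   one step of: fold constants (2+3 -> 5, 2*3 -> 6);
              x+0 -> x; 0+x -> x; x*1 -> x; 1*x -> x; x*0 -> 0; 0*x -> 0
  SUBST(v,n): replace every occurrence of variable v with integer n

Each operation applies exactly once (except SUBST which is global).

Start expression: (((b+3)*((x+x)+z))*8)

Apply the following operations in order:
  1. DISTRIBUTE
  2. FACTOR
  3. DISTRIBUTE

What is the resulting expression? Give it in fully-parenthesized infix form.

Start: (((b+3)*((x+x)+z))*8)
Apply DISTRIBUTE at L (target: ((b+3)*((x+x)+z))): (((b+3)*((x+x)+z))*8) -> ((((b+3)*(x+x))+((b+3)*z))*8)
Apply FACTOR at L (target: (((b+3)*(x+x))+((b+3)*z))): ((((b+3)*(x+x))+((b+3)*z))*8) -> (((b+3)*((x+x)+z))*8)
Apply DISTRIBUTE at L (target: ((b+3)*((x+x)+z))): (((b+3)*((x+x)+z))*8) -> ((((b+3)*(x+x))+((b+3)*z))*8)

Answer: ((((b+3)*(x+x))+((b+3)*z))*8)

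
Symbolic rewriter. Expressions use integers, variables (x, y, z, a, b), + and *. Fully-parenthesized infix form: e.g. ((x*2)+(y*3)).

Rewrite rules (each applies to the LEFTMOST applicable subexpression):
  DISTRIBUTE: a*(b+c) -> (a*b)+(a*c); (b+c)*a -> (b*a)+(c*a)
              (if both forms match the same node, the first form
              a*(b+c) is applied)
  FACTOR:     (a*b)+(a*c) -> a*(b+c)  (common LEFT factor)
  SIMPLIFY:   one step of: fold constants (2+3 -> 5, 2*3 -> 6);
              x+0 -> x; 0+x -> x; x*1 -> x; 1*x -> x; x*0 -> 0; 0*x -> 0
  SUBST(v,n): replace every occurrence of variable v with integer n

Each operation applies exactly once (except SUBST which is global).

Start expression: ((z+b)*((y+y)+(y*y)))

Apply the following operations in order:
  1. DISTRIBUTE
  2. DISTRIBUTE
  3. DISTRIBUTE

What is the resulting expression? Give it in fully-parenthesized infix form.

Answer: ((((z*y)+(b*y))+((z+b)*y))+((z+b)*(y*y)))

Derivation:
Start: ((z+b)*((y+y)+(y*y)))
Apply DISTRIBUTE at root (target: ((z+b)*((y+y)+(y*y)))): ((z+b)*((y+y)+(y*y))) -> (((z+b)*(y+y))+((z+b)*(y*y)))
Apply DISTRIBUTE at L (target: ((z+b)*(y+y))): (((z+b)*(y+y))+((z+b)*(y*y))) -> ((((z+b)*y)+((z+b)*y))+((z+b)*(y*y)))
Apply DISTRIBUTE at LL (target: ((z+b)*y)): ((((z+b)*y)+((z+b)*y))+((z+b)*(y*y))) -> ((((z*y)+(b*y))+((z+b)*y))+((z+b)*(y*y)))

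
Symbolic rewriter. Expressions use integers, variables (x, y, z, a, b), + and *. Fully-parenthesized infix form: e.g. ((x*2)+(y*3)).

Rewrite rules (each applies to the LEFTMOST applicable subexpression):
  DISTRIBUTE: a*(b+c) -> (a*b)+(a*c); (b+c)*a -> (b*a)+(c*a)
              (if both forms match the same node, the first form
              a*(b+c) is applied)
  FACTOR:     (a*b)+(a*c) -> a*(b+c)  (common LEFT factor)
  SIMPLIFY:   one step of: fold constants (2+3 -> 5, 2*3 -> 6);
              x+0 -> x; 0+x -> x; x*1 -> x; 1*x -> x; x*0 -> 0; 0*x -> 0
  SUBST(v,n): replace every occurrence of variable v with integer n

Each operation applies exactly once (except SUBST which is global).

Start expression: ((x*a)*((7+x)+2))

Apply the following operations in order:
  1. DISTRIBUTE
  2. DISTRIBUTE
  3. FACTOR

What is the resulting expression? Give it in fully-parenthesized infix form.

Start: ((x*a)*((7+x)+2))
Apply DISTRIBUTE at root (target: ((x*a)*((7+x)+2))): ((x*a)*((7+x)+2)) -> (((x*a)*(7+x))+((x*a)*2))
Apply DISTRIBUTE at L (target: ((x*a)*(7+x))): (((x*a)*(7+x))+((x*a)*2)) -> ((((x*a)*7)+((x*a)*x))+((x*a)*2))
Apply FACTOR at L (target: (((x*a)*7)+((x*a)*x))): ((((x*a)*7)+((x*a)*x))+((x*a)*2)) -> (((x*a)*(7+x))+((x*a)*2))

Answer: (((x*a)*(7+x))+((x*a)*2))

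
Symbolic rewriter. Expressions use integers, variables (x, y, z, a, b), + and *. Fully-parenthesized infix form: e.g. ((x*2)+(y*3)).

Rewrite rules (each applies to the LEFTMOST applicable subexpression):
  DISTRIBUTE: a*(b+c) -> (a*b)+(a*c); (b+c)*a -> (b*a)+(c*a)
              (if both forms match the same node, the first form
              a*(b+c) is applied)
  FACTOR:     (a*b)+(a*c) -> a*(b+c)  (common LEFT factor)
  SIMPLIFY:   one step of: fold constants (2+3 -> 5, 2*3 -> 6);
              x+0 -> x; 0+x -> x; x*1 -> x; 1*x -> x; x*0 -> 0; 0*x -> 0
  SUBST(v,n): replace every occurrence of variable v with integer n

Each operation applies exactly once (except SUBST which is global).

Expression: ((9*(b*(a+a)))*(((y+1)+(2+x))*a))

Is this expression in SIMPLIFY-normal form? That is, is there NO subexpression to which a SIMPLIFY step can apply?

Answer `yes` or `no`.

Answer: yes

Derivation:
Expression: ((9*(b*(a+a)))*(((y+1)+(2+x))*a))
Scanning for simplifiable subexpressions (pre-order)...
  at root: ((9*(b*(a+a)))*(((y+1)+(2+x))*a)) (not simplifiable)
  at L: (9*(b*(a+a))) (not simplifiable)
  at LR: (b*(a+a)) (not simplifiable)
  at LRR: (a+a) (not simplifiable)
  at R: (((y+1)+(2+x))*a) (not simplifiable)
  at RL: ((y+1)+(2+x)) (not simplifiable)
  at RLL: (y+1) (not simplifiable)
  at RLR: (2+x) (not simplifiable)
Result: no simplifiable subexpression found -> normal form.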